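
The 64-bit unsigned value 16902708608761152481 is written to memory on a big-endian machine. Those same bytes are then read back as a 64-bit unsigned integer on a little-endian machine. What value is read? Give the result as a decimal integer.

16231859125648855786

16902708608761152481 in 64-bit hexadecimal is 0xEA927BECDF2543E1.
Stored big-endian, the bytes at ascending addresses are EA 92 7B EC DF 25 43 E1.
Read back as little-endian, the first byte is least significant, giving 0xE14325DFEC7B92EA.
0xE14325DFEC7B92EA = 16231859125648855786.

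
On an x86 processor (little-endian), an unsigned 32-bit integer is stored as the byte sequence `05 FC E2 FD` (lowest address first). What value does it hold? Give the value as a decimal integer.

4259511301

Little-endian: lowest address holds the least-significant byte.
Reassemble most-significant byte first: FD E2 FC 05 → 0xFDE2FC05.
0xFDE2FC05 = 4259511301.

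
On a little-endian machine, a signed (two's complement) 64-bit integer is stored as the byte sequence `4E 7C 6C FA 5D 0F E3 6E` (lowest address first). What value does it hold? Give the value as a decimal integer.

Little-endian stores the least-significant byte at the lowest address.
Reassemble most-significant byte first: 6E E3 0F 5D FA 6C 7C 4E → 0x6EE30F5DFA6C7C4E.
0x6EE30F5DFA6C7C4E = 7990247060193180750.

7990247060193180750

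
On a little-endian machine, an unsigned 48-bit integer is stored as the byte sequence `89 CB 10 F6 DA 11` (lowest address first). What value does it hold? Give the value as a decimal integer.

19632128838537

In little-endian order the low byte comes first in memory.
Reassemble most-significant byte first: 11 DA F6 10 CB 89 → 0x11DAF610CB89.
0x11DAF610CB89 = 19632128838537.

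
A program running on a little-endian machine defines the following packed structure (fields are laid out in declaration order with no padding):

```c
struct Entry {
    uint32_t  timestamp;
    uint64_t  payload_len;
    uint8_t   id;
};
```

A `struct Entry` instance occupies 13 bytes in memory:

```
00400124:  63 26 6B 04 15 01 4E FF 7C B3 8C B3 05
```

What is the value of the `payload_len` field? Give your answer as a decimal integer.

`payload_len` follows `timestamp` (4 bytes), so it starts at byte offset 4 and occupies 8 bytes.
Bytes at offsets 4..11: 15 01 4E FF 7C B3 8C B3.
Little-endian: lowest address holds the least-significant byte.
Reassemble most-significant byte first: B3 8C B3 7C FF 4E 01 15 → 0xB38CB37CFF4E0115.
0xB38CB37CFF4E0115 = 12937913178969211157.

12937913178969211157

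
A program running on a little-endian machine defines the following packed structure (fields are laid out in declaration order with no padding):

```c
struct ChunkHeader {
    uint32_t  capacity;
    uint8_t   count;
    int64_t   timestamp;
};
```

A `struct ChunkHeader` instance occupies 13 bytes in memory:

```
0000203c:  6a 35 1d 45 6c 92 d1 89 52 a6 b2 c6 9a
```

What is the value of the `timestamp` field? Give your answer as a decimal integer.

`timestamp` follows `capacity` (4 B), `count` (1 B), so it starts at offset 4 + 1 = 5 and occupies 8 bytes.
Bytes at offsets 5..12: 92 D1 89 52 A6 B2 C6 9A.
Little-endian: lowest address holds the least-significant byte.
Reassemble most-significant byte first: 9A C6 B2 A6 52 89 D1 92 → 0x9AC6B2A65289D192.
Top bit is set, so as a signed 64-bit value this is 0x9AC6B2A65289D192 − 2^64 = -7293946119060860526.

-7293946119060860526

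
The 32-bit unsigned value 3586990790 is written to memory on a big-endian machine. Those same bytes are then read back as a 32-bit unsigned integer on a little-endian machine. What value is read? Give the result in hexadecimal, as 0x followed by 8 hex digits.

0xC622CDD5

3586990790 in 32-bit hexadecimal is 0xD5CD22C6.
Stored big-endian, the bytes at ascending addresses are D5 CD 22 C6.
Read back as little-endian, the first byte is least significant, giving 0xC622CDD5.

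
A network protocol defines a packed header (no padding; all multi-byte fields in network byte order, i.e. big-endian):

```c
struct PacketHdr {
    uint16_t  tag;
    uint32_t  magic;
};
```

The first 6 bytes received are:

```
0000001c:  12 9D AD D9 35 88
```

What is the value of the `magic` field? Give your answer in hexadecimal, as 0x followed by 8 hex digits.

0xADD93588

`magic` follows `tag` (2 bytes), so it starts at byte offset 2 and occupies 4 bytes.
Bytes at offsets 2..5: AD D9 35 88.
Big-endian stores the most-significant byte at the lowest address.
The bytes are already most-significant first: 0xADD93588.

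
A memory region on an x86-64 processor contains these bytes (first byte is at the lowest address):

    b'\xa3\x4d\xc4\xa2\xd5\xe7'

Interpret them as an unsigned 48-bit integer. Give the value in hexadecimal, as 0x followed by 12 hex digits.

Little-endian stores the least-significant byte at the lowest address.
Reassemble most-significant byte first: E7 D5 A2 C4 4D A3 → 0xE7D5A2C44DA3.

0xE7D5A2C44DA3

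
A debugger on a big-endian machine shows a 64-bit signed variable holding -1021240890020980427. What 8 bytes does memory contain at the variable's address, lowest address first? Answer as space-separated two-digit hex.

F1 D3 D2 D2 40 32 19 35

Two's complement of -1021240890020980427 in 64 bits: 1021240890020980427 = 0x0E2C2D2DBFCDE6CB; invert → 0xF1D3D2D240321934; add 1 → 0xF1D3D2D240321935.
Split into bytes (most-significant first): F1 D3 D2 D2 40 32 19 35.
In big-endian order the high byte comes first in memory.
So the memory order matches the most-significant-first order: F1 D3 D2 D2 40 32 19 35.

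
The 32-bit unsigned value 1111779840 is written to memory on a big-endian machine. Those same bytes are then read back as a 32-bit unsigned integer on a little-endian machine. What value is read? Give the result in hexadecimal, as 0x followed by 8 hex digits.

0x006A4442

1111779840 in 32-bit hexadecimal is 0x42446A00.
Stored big-endian, the bytes at ascending addresses are 42 44 6A 00.
Read back as little-endian, the first byte is least significant, giving 0x006A4442.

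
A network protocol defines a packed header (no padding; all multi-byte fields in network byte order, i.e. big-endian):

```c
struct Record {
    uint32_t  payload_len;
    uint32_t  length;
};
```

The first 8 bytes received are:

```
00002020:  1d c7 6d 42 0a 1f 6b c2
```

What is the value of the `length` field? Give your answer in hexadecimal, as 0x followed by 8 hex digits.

`length` follows `payload_len` (4 bytes), so it starts at byte offset 4 and occupies 4 bytes.
Bytes at offsets 4..7: 0A 1F 6B C2.
Big-endian stores the most-significant byte at the lowest address.
The bytes are already most-significant first: 0x0A1F6BC2.

0x0A1F6BC2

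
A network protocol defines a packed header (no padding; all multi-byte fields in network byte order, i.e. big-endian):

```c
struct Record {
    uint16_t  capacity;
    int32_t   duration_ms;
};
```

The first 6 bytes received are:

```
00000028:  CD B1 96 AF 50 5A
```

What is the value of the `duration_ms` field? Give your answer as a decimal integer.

-1766895526

`duration_ms` follows `capacity` (2 bytes), so it starts at byte offset 2 and occupies 4 bytes.
Bytes at offsets 2..5: 96 AF 50 5A.
Big-endian stores the most-significant byte at the lowest address.
The bytes are already most-significant first: 0x96AF505A.
Top bit is set, so as a signed 32-bit value this is 0x96AF505A − 2^32 = -1766895526.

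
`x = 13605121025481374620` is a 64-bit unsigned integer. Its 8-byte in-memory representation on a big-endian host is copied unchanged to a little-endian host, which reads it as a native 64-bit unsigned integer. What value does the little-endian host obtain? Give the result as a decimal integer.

13605121025481374620 in 64-bit hexadecimal is 0xBCCF197D5A03FB9C.
Stored big-endian, the bytes at ascending addresses are BC CF 19 7D 5A 03 FB 9C.
Read back as little-endian, the first byte is least significant, giving 0x9CFB035A7D19CFBC.
0x9CFB035A7D19CFBC = 11311638576251916220.

11311638576251916220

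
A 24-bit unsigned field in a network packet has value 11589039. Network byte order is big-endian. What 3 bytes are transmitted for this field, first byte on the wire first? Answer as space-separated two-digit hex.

B0 D5 AF

11589039 in hexadecimal, padded to 24 bits, is 0xB0D5AF.
Split into bytes (most-significant first): B0 D5 AF.
Big-endian: lowest address holds the most-significant byte.
So the memory order matches the most-significant-first order: B0 D5 AF.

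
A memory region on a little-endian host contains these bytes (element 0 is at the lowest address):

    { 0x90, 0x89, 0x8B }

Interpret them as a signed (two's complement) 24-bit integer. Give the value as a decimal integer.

Little-endian: lowest address holds the least-significant byte.
Reassemble most-significant byte first: 8B 89 90 → 0x8B8990.
Top bit is set, so as a signed 24-bit value this is 0x8B8990 − 2^24 = -7632496.

-7632496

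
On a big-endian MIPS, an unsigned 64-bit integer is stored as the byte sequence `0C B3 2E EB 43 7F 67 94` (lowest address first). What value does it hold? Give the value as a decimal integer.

Big-endian: lowest address holds the most-significant byte.
The bytes are already most-significant first: 0x0CB32EEB437F6794.
0x0CB32EEB437F6794 = 915126737270957972.

915126737270957972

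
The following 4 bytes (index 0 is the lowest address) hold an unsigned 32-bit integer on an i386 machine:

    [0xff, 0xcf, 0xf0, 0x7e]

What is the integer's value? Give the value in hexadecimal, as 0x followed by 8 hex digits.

Little-endian: lowest address holds the least-significant byte.
Reassemble most-significant byte first: 7E F0 CF FF → 0x7EF0CFFF.

0x7EF0CFFF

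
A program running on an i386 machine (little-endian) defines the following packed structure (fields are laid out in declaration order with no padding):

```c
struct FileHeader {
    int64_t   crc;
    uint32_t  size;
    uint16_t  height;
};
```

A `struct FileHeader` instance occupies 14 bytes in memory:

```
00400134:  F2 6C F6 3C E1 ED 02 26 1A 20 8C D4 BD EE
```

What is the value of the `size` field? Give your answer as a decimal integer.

`size` follows `crc` (8 bytes), so it starts at byte offset 8 and occupies 4 bytes.
Bytes at offsets 8..11: 1A 20 8C D4.
Little-endian: lowest address holds the least-significant byte.
Reassemble most-significant byte first: D4 8C 20 1A → 0xD48C201A.
0xD48C201A = 3565953050.

3565953050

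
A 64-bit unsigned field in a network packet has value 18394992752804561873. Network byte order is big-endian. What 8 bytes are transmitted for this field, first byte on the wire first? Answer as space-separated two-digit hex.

18394992752804561873 in hexadecimal, padded to 64 bits, is 0xFF482472A4CD03D1.
Split into bytes (most-significant first): FF 48 24 72 A4 CD 03 D1.
Big-endian stores the most-significant byte at the lowest address.
So the memory order matches the most-significant-first order: FF 48 24 72 A4 CD 03 D1.

FF 48 24 72 A4 CD 03 D1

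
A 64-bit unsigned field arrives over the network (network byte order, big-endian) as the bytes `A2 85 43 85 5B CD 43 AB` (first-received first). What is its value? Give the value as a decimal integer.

In big-endian order the high byte comes first in memory.
The bytes are already most-significant first: 0xA28543855BCD43AB.
0xA28543855BCD43AB = 11710840646096733099.

11710840646096733099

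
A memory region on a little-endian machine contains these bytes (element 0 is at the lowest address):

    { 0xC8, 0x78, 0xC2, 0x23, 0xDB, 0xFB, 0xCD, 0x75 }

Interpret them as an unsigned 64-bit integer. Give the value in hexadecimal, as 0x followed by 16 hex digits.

Little-endian stores the least-significant byte at the lowest address.
Reassemble most-significant byte first: 75 CD FB DB 23 C2 78 C8 → 0x75CDFBDB23C278C8.

0x75CDFBDB23C278C8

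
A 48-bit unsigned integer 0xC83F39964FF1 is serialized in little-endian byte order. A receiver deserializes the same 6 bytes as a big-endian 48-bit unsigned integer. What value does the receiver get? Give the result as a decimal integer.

265324125044680

Stored little-endian, the bytes at ascending addresses are F1 4F 96 39 3F C8.
Read back as big-endian, the last byte is least significant, giving 0xF14F96393FC8.
0xF14F96393FC8 = 265324125044680.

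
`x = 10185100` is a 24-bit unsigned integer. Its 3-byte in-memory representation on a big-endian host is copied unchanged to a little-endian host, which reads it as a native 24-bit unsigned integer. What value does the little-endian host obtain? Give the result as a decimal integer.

9202075

10185100 in 24-bit hexadecimal is 0x9B698C.
Stored big-endian, the bytes at ascending addresses are 9B 69 8C.
Read back as little-endian, the first byte is least significant, giving 0x8C699B.
0x8C699B = 9202075.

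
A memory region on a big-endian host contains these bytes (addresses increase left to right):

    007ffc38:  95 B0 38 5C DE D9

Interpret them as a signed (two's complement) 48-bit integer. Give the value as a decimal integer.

Big-endian stores the most-significant byte at the lowest address.
The bytes are already most-significant first: 0x95B0385CDED9.
Top bit is set, so as a signed 48-bit value this is 0x95B0385CDED9 − 2^48 = -116890884317479.

-116890884317479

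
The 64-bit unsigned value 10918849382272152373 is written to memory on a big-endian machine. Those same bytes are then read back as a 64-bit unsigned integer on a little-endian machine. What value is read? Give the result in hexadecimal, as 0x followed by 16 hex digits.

10918849382272152373 in 64-bit hexadecimal is 0x97878BA9A2533335.
Stored big-endian, the bytes at ascending addresses are 97 87 8B A9 A2 53 33 35.
Read back as little-endian, the first byte is least significant, giving 0x353353A2A98B8797.

0x353353A2A98B8797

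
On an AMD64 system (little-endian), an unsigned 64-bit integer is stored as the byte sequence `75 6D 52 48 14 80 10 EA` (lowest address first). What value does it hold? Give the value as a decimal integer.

Little-endian: lowest address holds the least-significant byte.
Reassemble most-significant byte first: EA 10 80 14 48 52 6D 75 → 0xEA10801448526D75.
0xEA10801448526D75 = 16866121429103570293.

16866121429103570293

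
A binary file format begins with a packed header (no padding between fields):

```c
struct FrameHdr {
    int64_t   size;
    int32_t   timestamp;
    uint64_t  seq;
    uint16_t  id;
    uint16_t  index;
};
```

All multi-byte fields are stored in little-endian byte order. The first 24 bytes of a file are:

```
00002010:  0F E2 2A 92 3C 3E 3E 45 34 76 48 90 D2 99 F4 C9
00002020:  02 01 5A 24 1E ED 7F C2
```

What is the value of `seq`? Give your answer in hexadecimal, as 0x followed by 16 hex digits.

0x245A0102C9F499D2

`seq` follows `size` (8 B), `timestamp` (4 B), so it starts at offset 8 + 4 = 12 and occupies 8 bytes.
Bytes at offsets 12..19: D2 99 F4 C9 02 01 5A 24.
Little-endian stores the least-significant byte at the lowest address.
Reassemble most-significant byte first: 24 5A 01 02 C9 F4 99 D2 → 0x245A0102C9F499D2.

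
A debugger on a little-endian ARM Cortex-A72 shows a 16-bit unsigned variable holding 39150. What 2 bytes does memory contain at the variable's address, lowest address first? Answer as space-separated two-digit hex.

39150 in hexadecimal, padded to 16 bits, is 0x98EE.
Split into bytes (most-significant first): 98 EE.
Little-endian stores the least-significant byte at the lowest address.
So at ascending addresses the bytes are EE 98.

EE 98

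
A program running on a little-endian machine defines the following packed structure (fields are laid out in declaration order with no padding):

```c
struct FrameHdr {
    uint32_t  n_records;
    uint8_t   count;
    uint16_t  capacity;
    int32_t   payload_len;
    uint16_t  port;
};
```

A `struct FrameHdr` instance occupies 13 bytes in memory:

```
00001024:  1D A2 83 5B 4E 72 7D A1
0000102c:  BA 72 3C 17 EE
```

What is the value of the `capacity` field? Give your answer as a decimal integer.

`capacity` follows `n_records` (4 B), `count` (1 B), so it starts at offset 4 + 1 = 5 and occupies 2 bytes.
Bytes at offsets 5..6: 72 7D.
In little-endian order the low byte comes first in memory.
Reassemble most-significant byte first: 7D 72 → 0x7D72.
0x7D72 = 32114.

32114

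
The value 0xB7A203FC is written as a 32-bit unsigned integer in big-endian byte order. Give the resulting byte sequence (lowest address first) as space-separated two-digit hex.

Split into bytes (most-significant first): B7 A2 03 FC.
Big-endian: lowest address holds the most-significant byte.
So the memory order matches the most-significant-first order: B7 A2 03 FC.

B7 A2 03 FC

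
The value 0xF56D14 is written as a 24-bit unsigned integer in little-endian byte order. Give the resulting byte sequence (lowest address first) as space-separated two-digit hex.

14 6D F5

Split into bytes (most-significant first): F5 6D 14.
In little-endian order the low byte comes first in memory.
So at ascending addresses the bytes are 14 6D F5.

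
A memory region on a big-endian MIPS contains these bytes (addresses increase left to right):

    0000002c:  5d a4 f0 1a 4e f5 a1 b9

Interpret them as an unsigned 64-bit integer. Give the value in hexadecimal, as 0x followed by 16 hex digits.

Big-endian stores the most-significant byte at the lowest address.
The bytes are already most-significant first: 0x5DA4F01A4EF5A1B9.

0x5DA4F01A4EF5A1B9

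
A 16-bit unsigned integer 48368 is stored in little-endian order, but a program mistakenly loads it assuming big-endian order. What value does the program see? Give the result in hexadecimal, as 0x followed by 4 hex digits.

0xF0BC

48368 in 16-bit hexadecimal is 0xBCF0.
Stored little-endian, the bytes at ascending addresses are F0 BC.
Read back as big-endian, the last byte is least significant, giving 0xF0BC.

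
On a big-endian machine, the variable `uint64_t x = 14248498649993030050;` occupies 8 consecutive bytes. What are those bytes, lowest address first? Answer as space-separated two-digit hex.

14248498649993030050 in hexadecimal, padded to 64 bits, is 0xC5BCD607C777A9A2.
Split into bytes (most-significant first): C5 BC D6 07 C7 77 A9 A2.
Big-endian: lowest address holds the most-significant byte.
So the memory order matches the most-significant-first order: C5 BC D6 07 C7 77 A9 A2.

C5 BC D6 07 C7 77 A9 A2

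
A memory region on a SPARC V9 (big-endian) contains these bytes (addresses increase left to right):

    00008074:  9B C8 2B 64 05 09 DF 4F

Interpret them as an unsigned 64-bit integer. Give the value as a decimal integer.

11225269779802218319

Big-endian: lowest address holds the most-significant byte.
The bytes are already most-significant first: 0x9BC82B640509DF4F.
0x9BC82B640509DF4F = 11225269779802218319.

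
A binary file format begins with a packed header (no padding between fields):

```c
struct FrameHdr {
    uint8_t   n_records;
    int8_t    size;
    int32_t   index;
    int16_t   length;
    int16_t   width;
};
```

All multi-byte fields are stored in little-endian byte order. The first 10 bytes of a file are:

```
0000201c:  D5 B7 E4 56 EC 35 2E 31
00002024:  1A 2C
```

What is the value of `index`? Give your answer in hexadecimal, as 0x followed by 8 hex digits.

`index` follows `n_records` (1 B), `size` (1 B), so it starts at offset 1 + 1 = 2 and occupies 4 bytes.
Bytes at offsets 2..5: E4 56 EC 35.
In little-endian order the low byte comes first in memory.
Reassemble most-significant byte first: 35 EC 56 E4 → 0x35EC56E4.

0x35EC56E4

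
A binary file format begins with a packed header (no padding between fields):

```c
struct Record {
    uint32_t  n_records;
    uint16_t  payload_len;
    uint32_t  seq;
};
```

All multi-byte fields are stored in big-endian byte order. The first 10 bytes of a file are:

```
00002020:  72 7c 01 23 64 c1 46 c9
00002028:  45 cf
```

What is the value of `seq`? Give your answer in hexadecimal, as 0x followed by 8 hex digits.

`seq` follows `n_records` (4 B), `payload_len` (2 B), so it starts at offset 4 + 2 = 6 and occupies 4 bytes.
Bytes at offsets 6..9: 46 C9 45 CF.
In big-endian order the high byte comes first in memory.
The bytes are already most-significant first: 0x46C945CF.

0x46C945CF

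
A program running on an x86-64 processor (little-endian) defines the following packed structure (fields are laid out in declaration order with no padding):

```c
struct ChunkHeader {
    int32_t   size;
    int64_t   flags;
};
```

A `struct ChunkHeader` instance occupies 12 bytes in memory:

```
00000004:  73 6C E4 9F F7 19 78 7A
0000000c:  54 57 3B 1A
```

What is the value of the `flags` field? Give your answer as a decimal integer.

`flags` follows `size` (4 bytes), so it starts at byte offset 4 and occupies 8 bytes.
Bytes at offsets 4..11: F7 19 78 7A 54 57 3B 1A.
Little-endian stores the least-significant byte at the lowest address.
Reassemble most-significant byte first: 1A 3B 57 54 7A 78 19 F7 → 0x1A3B57547A7819F7.
0x1A3B57547A7819F7 = 1890200488955615735.

1890200488955615735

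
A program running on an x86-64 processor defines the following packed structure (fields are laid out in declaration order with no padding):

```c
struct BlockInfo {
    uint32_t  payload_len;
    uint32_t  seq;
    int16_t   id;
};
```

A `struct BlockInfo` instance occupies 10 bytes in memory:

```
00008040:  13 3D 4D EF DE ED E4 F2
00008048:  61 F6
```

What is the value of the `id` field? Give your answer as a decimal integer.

-2463

`id` follows `payload_len` (4 B), `seq` (4 B), so it starts at offset 4 + 4 = 8 and occupies 2 bytes.
Bytes at offsets 8..9: 61 F6.
In little-endian order the low byte comes first in memory.
Reassemble most-significant byte first: F6 61 → 0xF661.
Top bit is set, so as a signed 16-bit value this is 0xF661 − 2^16 = -2463.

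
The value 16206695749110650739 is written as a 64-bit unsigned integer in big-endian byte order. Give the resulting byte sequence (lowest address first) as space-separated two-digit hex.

E0 E9 BF EA C4 92 D7 73

16206695749110650739 in hexadecimal, padded to 64 bits, is 0xE0E9BFEAC492D773.
Split into bytes (most-significant first): E0 E9 BF EA C4 92 D7 73.
Big-endian stores the most-significant byte at the lowest address.
So the memory order matches the most-significant-first order: E0 E9 BF EA C4 92 D7 73.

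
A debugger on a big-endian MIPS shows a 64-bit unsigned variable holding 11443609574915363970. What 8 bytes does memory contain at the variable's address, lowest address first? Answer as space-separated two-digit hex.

9E CF DE 47 0D 16 D4 82

11443609574915363970 in hexadecimal, padded to 64 bits, is 0x9ECFDE470D16D482.
Split into bytes (most-significant first): 9E CF DE 47 0D 16 D4 82.
In big-endian order the high byte comes first in memory.
So the memory order matches the most-significant-first order: 9E CF DE 47 0D 16 D4 82.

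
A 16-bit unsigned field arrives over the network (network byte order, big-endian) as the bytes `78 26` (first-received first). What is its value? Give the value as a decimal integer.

Big-endian: lowest address holds the most-significant byte.
The bytes are already most-significant first: 0x7826.
0x7826 = 30758.

30758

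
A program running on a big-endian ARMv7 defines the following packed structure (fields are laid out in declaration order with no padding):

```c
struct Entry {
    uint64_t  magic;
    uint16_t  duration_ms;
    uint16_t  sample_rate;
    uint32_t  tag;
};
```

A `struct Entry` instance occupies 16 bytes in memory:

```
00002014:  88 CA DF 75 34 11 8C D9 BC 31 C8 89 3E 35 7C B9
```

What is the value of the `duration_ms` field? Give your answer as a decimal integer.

`duration_ms` follows `magic` (8 bytes), so it starts at byte offset 8 and occupies 2 bytes.
Bytes at offsets 8..9: BC 31.
In big-endian order the high byte comes first in memory.
The bytes are already most-significant first: 0xBC31.
0xBC31 = 48177.

48177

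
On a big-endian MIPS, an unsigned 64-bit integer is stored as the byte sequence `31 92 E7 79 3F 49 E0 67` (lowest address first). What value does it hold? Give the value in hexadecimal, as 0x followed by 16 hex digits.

In big-endian order the high byte comes first in memory.
The bytes are already most-significant first: 0x3192E7793F49E067.

0x3192E7793F49E067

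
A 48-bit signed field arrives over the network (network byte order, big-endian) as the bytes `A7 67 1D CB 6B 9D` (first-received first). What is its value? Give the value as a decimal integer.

-97413653369955

In big-endian order the high byte comes first in memory.
The bytes are already most-significant first: 0xA7671DCB6B9D.
Top bit is set, so as a signed 48-bit value this is 0xA7671DCB6B9D − 2^48 = -97413653369955.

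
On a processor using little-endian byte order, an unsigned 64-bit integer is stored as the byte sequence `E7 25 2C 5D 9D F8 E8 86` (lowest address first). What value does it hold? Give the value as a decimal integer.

9721293150435943911

Little-endian: lowest address holds the least-significant byte.
Reassemble most-significant byte first: 86 E8 F8 9D 5D 2C 25 E7 → 0x86E8F89D5D2C25E7.
0x86E8F89D5D2C25E7 = 9721293150435943911.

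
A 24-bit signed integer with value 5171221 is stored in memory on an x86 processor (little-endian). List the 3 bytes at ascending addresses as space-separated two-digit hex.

15 E8 4E

5171221 in hexadecimal, padded to 24 bits, is 0x4EE815.
Split into bytes (most-significant first): 4E E8 15.
Little-endian stores the least-significant byte at the lowest address.
So at ascending addresses the bytes are 15 E8 4E.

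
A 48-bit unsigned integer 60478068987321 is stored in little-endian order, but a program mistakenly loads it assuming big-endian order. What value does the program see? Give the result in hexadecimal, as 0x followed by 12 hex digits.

60478068987321 in 48-bit hexadecimal is 0x370125D195B9.
Stored little-endian, the bytes at ascending addresses are B9 95 D1 25 01 37.
Read back as big-endian, the last byte is least significant, giving 0xB995D1250137.

0xB995D1250137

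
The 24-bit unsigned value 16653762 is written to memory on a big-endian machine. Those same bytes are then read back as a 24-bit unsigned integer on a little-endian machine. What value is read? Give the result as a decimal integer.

12721662

16653762 in 24-bit hexadecimal is 0xFE1DC2.
Stored big-endian, the bytes at ascending addresses are FE 1D C2.
Read back as little-endian, the first byte is least significant, giving 0xC21DFE.
0xC21DFE = 12721662.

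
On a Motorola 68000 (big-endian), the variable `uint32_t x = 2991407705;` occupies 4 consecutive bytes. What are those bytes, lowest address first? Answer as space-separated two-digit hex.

2991407705 in hexadecimal, padded to 32 bits, is 0xB24D4259.
Split into bytes (most-significant first): B2 4D 42 59.
Big-endian: lowest address holds the most-significant byte.
So the memory order matches the most-significant-first order: B2 4D 42 59.

B2 4D 42 59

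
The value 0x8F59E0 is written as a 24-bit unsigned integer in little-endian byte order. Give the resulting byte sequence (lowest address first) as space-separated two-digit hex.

E0 59 8F

Split into bytes (most-significant first): 8F 59 E0.
Little-endian: lowest address holds the least-significant byte.
So at ascending addresses the bytes are E0 59 8F.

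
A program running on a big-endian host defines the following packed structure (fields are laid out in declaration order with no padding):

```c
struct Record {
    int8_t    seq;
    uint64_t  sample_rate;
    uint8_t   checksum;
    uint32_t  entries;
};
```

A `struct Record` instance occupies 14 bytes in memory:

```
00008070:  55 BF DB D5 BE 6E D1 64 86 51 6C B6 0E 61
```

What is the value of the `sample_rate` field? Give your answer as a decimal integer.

13824878495023588486

`sample_rate` follows `seq` (1 byte), so it starts at byte offset 1 and occupies 8 bytes.
Bytes at offsets 1..8: BF DB D5 BE 6E D1 64 86.
Big-endian: lowest address holds the most-significant byte.
The bytes are already most-significant first: 0xBFDBD5BE6ED16486.
0xBFDBD5BE6ED16486 = 13824878495023588486.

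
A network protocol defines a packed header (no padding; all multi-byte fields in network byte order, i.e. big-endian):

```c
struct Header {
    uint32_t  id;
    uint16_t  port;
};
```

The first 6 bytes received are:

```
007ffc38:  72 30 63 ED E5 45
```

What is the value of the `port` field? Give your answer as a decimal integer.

58693

`port` follows `id` (4 bytes), so it starts at byte offset 4 and occupies 2 bytes.
Bytes at offsets 4..5: E5 45.
In big-endian order the high byte comes first in memory.
The bytes are already most-significant first: 0xE545.
0xE545 = 58693.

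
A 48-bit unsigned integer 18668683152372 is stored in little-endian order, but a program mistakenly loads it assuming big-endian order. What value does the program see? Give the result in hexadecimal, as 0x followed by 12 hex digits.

0xF44B3AA4FA10

18668683152372 in 48-bit hexadecimal is 0x10FAA43A4BF4.
Stored little-endian, the bytes at ascending addresses are F4 4B 3A A4 FA 10.
Read back as big-endian, the last byte is least significant, giving 0xF44B3AA4FA10.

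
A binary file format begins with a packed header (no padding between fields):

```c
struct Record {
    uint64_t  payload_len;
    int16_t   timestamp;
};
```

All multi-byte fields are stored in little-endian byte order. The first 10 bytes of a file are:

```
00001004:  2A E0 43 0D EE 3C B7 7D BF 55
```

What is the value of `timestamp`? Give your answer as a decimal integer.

`timestamp` follows `payload_len` (8 bytes), so it starts at byte offset 8 and occupies 2 bytes.
Bytes at offsets 8..9: BF 55.
In little-endian order the low byte comes first in memory.
Reassemble most-significant byte first: 55 BF → 0x55BF.
0x55BF = 21951.

21951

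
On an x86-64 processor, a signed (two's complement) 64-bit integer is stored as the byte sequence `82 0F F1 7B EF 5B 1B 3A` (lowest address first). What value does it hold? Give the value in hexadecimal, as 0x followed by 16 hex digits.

0x3A1B5BEF7BF10F82

Little-endian: lowest address holds the least-significant byte.
Reassemble most-significant byte first: 3A 1B 5B EF 7B F1 0F 82 → 0x3A1B5BEF7BF10F82.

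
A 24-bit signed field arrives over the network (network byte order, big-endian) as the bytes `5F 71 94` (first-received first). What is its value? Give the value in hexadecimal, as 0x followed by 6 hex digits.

In big-endian order the high byte comes first in memory.
The bytes are already most-significant first: 0x5F7194.

0x5F7194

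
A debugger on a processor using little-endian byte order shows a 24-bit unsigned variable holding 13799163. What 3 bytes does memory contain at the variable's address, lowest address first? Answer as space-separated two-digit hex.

FB 8E D2

13799163 in hexadecimal, padded to 24 bits, is 0xD28EFB.
Split into bytes (most-significant first): D2 8E FB.
Little-endian: lowest address holds the least-significant byte.
So at ascending addresses the bytes are FB 8E D2.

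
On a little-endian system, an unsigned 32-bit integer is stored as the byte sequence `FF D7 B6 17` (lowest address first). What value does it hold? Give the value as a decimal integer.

In little-endian order the low byte comes first in memory.
Reassemble most-significant byte first: 17 B6 D7 FF → 0x17B6D7FF.
0x17B6D7FF = 397858815.

397858815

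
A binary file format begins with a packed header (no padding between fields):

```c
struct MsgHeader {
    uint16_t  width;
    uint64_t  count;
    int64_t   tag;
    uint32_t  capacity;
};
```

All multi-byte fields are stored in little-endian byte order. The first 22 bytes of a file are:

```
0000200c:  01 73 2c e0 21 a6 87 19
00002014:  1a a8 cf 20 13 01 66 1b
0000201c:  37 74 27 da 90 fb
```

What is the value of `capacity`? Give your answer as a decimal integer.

`capacity` follows `width` (2 B), `count` (8 B), `tag` (8 B), so it starts at offset 2 + 8 + 8 = 18 and occupies 4 bytes.
Bytes at offsets 18..21: 27 DA 90 FB.
Little-endian stores the least-significant byte at the lowest address.
Reassemble most-significant byte first: FB 90 DA 27 → 0xFB90DA27.
0xFB90DA27 = 4220574247.

4220574247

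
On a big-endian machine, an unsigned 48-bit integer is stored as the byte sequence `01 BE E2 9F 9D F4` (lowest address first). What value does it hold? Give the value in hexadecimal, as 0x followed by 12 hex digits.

0x01BEE29F9DF4

In big-endian order the high byte comes first in memory.
The bytes are already most-significant first: 0x01BEE29F9DF4.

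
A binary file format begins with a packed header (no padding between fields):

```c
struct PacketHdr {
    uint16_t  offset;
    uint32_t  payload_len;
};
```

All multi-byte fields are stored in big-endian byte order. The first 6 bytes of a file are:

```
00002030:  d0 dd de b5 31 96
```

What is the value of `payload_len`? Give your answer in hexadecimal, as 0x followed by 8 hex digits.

`payload_len` follows `offset` (2 bytes), so it starts at byte offset 2 and occupies 4 bytes.
Bytes at offsets 2..5: DE B5 31 96.
In big-endian order the high byte comes first in memory.
The bytes are already most-significant first: 0xDEB53196.

0xDEB53196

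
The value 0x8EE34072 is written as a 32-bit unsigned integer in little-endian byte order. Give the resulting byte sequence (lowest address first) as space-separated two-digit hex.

Split into bytes (most-significant first): 8E E3 40 72.
In little-endian order the low byte comes first in memory.
So at ascending addresses the bytes are 72 40 E3 8E.

72 40 E3 8E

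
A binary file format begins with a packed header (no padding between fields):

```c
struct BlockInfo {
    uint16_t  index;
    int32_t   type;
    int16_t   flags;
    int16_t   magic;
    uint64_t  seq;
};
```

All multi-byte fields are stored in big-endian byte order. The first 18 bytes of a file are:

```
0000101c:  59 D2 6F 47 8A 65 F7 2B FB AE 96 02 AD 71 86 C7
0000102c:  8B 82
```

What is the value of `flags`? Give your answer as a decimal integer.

-2261

`flags` follows `index` (2 B), `type` (4 B), so it starts at offset 2 + 4 = 6 and occupies 2 bytes.
Bytes at offsets 6..7: F7 2B.
Big-endian: lowest address holds the most-significant byte.
The bytes are already most-significant first: 0xF72B.
Top bit is set, so as a signed 16-bit value this is 0xF72B − 2^16 = -2261.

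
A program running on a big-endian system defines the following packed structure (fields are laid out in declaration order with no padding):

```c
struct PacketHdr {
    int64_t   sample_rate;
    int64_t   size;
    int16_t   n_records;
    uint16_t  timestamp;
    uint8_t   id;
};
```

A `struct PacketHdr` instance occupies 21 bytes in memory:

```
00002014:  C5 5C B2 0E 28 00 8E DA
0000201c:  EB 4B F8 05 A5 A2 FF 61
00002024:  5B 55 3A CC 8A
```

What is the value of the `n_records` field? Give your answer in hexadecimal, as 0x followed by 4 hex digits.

`n_records` follows `sample_rate` (8 B), `size` (8 B), so it starts at offset 8 + 8 = 16 and occupies 2 bytes.
Bytes at offsets 16..17: 5B 55.
Big-endian stores the most-significant byte at the lowest address.
The bytes are already most-significant first: 0x5B55.

0x5B55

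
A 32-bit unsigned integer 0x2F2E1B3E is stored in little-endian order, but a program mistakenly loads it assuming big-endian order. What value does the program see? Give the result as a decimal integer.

1041968687

Stored little-endian, the bytes at ascending addresses are 3E 1B 2E 2F.
Read back as big-endian, the last byte is least significant, giving 0x3E1B2E2F.
0x3E1B2E2F = 1041968687.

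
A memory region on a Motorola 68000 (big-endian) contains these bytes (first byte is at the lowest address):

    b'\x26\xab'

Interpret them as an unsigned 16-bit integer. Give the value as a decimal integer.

9899

In big-endian order the high byte comes first in memory.
The bytes are already most-significant first: 0x26AB.
0x26AB = 9899.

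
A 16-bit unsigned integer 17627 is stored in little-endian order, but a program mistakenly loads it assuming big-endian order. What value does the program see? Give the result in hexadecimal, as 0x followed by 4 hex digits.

17627 in 16-bit hexadecimal is 0x44DB.
Stored little-endian, the bytes at ascending addresses are DB 44.
Read back as big-endian, the last byte is least significant, giving 0xDB44.

0xDB44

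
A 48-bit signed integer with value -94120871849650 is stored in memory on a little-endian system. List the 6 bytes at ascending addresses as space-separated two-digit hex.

4E 11 DE C6 65 AA

Two's complement of -94120871849650 in 48 bits: 94120871849650 = 0x559A3921EEB2; invert → 0xAA65C6DE114D; add 1 → 0xAA65C6DE114E.
Split into bytes (most-significant first): AA 65 C6 DE 11 4E.
Little-endian: lowest address holds the least-significant byte.
So at ascending addresses the bytes are 4E 11 DE C6 65 AA.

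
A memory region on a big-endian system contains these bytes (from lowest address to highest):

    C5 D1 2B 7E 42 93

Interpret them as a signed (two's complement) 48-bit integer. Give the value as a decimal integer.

In big-endian order the high byte comes first in memory.
The bytes are already most-significant first: 0xC5D12B7E4293.
Top bit is set, so as a signed 48-bit value this is 0xC5D12B7E4293 − 2^48 = -63972808179053.

-63972808179053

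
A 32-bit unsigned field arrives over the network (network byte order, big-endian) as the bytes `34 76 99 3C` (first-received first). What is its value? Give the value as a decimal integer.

880187708

Big-endian stores the most-significant byte at the lowest address.
The bytes are already most-significant first: 0x3476993C.
0x3476993C = 880187708.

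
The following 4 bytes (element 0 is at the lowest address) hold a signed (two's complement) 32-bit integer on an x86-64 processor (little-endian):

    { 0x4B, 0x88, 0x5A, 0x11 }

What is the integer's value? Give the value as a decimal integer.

291145803

Little-endian stores the least-significant byte at the lowest address.
Reassemble most-significant byte first: 11 5A 88 4B → 0x115A884B.
0x115A884B = 291145803.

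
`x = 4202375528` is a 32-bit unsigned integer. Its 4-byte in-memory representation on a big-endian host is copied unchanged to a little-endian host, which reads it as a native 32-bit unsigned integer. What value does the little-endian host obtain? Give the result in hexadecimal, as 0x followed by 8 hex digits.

4202375528 in 32-bit hexadecimal is 0xFA7B2968.
Stored big-endian, the bytes at ascending addresses are FA 7B 29 68.
Read back as little-endian, the first byte is least significant, giving 0x68297BFA.

0x68297BFA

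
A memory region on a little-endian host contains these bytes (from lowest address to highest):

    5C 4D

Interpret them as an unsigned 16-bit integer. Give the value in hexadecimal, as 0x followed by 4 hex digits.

0x4D5C

Little-endian: lowest address holds the least-significant byte.
Reassemble most-significant byte first: 4D 5C → 0x4D5C.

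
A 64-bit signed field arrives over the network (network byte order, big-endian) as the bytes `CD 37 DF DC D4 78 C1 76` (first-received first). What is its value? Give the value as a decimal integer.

Big-endian stores the most-significant byte at the lowest address.
The bytes are already most-significant first: 0xCD37DFDCD478C176.
Top bit is set, so as a signed 64-bit value this is 0xCD37DFDCD478C176 − 2^64 = -3659210032664755850.

-3659210032664755850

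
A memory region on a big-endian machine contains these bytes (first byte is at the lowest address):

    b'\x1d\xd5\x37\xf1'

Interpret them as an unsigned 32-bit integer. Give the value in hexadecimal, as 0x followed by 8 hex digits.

In big-endian order the high byte comes first in memory.
The bytes are already most-significant first: 0x1DD537F1.

0x1DD537F1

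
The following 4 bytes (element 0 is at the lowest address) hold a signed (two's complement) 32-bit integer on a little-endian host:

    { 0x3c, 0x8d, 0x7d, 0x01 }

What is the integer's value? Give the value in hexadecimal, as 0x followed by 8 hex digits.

0x017D8D3C

In little-endian order the low byte comes first in memory.
Reassemble most-significant byte first: 01 7D 8D 3C → 0x017D8D3C.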